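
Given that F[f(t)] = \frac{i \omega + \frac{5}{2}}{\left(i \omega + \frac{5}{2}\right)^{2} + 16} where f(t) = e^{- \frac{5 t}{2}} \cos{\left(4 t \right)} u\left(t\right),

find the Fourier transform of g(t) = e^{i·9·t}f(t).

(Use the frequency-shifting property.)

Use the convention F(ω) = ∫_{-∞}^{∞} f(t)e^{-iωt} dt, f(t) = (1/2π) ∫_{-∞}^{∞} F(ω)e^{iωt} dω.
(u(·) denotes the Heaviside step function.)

F[g](ω) = \frac{2 \left(2 i \left(\omega - 9\right) + 5\right)}{\left(2 i \left(\omega - 9\right) + 5\right)^{2} + 64}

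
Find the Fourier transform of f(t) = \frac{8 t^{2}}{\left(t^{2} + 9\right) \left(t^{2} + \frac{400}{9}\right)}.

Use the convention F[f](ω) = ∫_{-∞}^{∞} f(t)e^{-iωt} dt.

F(ω) = - \frac{216 \pi e^{- 3 \left|{\omega}\right|}}{319} + \frac{480 \pi e^{- \frac{20 \left|{\omega}\right|}{3}}}{319}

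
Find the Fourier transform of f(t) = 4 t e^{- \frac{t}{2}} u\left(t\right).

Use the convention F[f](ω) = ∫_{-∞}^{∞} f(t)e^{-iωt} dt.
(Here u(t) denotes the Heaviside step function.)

F(ω) = \frac{16}{\left(2 i \omega + 1\right)^{2}}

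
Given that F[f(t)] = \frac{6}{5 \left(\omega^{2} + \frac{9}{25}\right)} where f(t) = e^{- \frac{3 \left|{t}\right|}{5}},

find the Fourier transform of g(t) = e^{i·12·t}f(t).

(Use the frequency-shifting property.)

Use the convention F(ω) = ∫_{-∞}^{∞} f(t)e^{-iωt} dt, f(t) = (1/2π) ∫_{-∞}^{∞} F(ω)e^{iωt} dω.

F[g](ω) = \frac{30}{25 \left(\omega - 12\right)^{2} + 9}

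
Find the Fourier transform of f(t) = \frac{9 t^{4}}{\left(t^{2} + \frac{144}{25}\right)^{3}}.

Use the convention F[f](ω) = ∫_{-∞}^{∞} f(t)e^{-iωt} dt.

F(ω) = \frac{9 \pi \left(48 \omega^{2} - 100 \left|{\omega}\right| + 25\right) e^{- \frac{12 \left|{\omega}\right|}{5}}}{160}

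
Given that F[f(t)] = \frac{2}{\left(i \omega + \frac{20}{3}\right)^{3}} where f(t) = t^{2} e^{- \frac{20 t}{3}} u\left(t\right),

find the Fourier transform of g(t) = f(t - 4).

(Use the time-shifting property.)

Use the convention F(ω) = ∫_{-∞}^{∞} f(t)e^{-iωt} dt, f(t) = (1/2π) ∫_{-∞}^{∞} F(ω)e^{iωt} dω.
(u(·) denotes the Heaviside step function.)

F[g](ω) = \frac{54 e^{- 4 i \omega}}{\left(3 i \omega + 20\right)^{3}}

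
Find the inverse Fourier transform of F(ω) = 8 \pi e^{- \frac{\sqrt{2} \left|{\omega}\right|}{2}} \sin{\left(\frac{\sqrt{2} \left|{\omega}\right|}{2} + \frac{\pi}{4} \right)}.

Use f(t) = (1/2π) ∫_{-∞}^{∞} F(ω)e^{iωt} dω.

f(t) = \frac{8}{t^{4} + 1}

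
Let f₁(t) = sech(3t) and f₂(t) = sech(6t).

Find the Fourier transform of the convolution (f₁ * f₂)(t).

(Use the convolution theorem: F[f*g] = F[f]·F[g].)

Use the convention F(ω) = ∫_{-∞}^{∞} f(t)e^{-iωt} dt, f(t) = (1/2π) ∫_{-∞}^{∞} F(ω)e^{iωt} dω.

F[f₁*f₂](ω) = \frac{2 \pi^{2} \sinh{\left(\frac{\pi \omega}{12} \right)}}{9 \sinh{\left(\frac{\pi \omega}{3} \right)}}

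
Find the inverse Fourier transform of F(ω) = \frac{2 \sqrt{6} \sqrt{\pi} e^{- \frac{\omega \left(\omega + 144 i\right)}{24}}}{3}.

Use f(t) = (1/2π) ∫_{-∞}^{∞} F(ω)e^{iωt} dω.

f(t) = 4 e^{- 6 \left(t - 6\right)^{2}}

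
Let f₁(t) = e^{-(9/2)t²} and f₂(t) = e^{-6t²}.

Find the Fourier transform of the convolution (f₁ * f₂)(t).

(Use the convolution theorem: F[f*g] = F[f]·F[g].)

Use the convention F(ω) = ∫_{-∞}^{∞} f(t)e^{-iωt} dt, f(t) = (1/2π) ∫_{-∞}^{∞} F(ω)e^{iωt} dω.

F[f₁*f₂](ω) = \frac{\sqrt{3} \pi e^{- \frac{7 \omega^{2}}{72}}}{9}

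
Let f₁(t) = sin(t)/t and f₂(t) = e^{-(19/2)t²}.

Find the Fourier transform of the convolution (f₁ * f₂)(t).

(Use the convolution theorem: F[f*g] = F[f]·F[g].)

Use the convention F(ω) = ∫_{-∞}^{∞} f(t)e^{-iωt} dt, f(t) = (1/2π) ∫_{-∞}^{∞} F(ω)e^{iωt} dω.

F[f₁*f₂](ω) = \begin{cases} \frac{\sqrt{38} \pi^{\frac{3}{2}} e^{- \frac{\omega^{2}}{38}}}{19} & \text{for}\: \omega > -1 \wedge \omega < 1 \\0 & \text{otherwise} \end{cases}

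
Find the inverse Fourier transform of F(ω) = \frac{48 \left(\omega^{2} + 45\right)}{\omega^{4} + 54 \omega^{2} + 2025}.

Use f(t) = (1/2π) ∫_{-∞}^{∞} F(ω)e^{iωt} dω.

f(t) = 4 e^{- 6 \left|{t}\right|} \cos{\left(3 \left|{t}\right| \right)}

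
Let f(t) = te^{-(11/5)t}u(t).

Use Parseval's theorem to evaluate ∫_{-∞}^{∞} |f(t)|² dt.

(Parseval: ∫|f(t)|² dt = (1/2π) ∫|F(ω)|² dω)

∫|f(t)|² dt = \frac{125}{5324}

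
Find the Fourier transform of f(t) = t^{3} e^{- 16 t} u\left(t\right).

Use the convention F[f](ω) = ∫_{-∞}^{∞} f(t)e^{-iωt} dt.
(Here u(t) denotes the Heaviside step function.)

F(ω) = \frac{6}{\left(i \omega + 16\right)^{4}}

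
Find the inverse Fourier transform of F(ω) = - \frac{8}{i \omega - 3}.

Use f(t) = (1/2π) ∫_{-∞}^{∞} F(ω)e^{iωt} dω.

f(t) = 8 e^{3 t} u\left(- t\right)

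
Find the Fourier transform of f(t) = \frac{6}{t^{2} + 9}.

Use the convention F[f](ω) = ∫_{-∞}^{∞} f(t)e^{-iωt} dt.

F(ω) = 2 \pi e^{- 3 \left|{\omega}\right|}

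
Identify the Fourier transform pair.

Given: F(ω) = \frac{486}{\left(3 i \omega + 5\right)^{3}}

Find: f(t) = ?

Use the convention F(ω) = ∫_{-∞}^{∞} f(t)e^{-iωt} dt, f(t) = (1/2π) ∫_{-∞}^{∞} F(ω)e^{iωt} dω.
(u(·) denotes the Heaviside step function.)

f(t) = 9 t^{2} e^{- \frac{5 t}{3}} u\left(t\right)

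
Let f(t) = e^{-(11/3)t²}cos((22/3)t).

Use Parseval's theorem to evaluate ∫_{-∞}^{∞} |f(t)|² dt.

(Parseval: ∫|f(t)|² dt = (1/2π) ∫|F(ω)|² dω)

∫|f(t)|² dt = \frac{\sqrt{66} \sqrt{\pi} \left(1 + e^{\frac{22}{3}}\right)}{44 e^{\frac{22}{3}}}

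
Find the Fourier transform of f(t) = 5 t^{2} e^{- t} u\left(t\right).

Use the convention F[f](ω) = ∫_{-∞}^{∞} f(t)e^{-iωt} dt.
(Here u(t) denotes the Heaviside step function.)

F(ω) = \frac{10}{\left(i \omega + 1\right)^{3}}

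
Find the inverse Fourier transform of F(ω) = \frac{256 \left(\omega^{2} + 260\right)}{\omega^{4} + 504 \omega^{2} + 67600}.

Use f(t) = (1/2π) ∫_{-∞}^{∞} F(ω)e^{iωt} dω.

f(t) = 8 e^{- 16 \left|{t}\right|} \cos{\left(2 \left|{t}\right| \right)}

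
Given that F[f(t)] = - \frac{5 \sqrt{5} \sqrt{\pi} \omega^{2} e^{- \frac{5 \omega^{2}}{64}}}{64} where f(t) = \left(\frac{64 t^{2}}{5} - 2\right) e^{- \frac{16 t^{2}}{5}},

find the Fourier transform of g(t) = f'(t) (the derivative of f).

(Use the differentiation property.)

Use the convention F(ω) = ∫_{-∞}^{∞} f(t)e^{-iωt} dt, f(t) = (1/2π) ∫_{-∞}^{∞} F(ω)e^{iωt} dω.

F[g](ω) = - \frac{5 \sqrt{5} i \sqrt{\pi} \omega^{3} e^{- \frac{5 \omega^{2}}{64}}}{64}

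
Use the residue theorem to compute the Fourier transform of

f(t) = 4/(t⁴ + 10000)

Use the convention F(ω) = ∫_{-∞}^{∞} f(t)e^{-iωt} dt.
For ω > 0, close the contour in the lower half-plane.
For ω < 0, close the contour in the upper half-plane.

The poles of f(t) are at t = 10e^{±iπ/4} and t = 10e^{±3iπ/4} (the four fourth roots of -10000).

Let g(z) = f(z)e^{-iωz}; for large |z| the factor e^{-iωz} decays in the lower half-plane when ω > 0 and in the upper half-plane when ω < 0.

Case ω > 0 (lower half-plane, clockwise contour ⇒ F(ω) = -2πi·ΣRes):
  Res_{z = - 5 \sqrt{2} - 5 \sqrt{2} i} g(z) = \frac{\sqrt{2} i \left(1 - i\right) e^{5 \sqrt{2} \omega \left(-1 + i\right)}}{2000}
  Res_{z = 5 \sqrt{2} - 5 \sqrt{2} i} g(z) = \frac{\sqrt{2} i \left(1 + i\right) e^{- 5 \sqrt{2} \omega \left(1 + i\right)}}{2000}
  F(ω) = -2πi·ΣRes = \frac{\sqrt{2} \pi \left(1 - i\right) \left(e^{10 \sqrt{2} i \omega} + i\right) e^{- 5 \sqrt{2} \omega \left(1 + i\right)}}{1000} = \frac{\pi e^{- 5 \sqrt{2} \omega} \sin{\left(5 \sqrt{2} \omega + \frac{\pi}{4} \right)}}{250}

Case ω < 0 (upper half-plane, counterclockwise contour ⇒ F(ω) = +2πi·ΣRes):
  Res_{z = 5 \sqrt{2} + 5 \sqrt{2} i} g(z) = \frac{\sqrt{2} i \left(-1 + i\right) e^{5 \sqrt{2} \omega \left(1 - i\right)}}{2000}
  Res_{z = - 5 \sqrt{2} + 5 \sqrt{2} i} g(z) = \frac{\sqrt{2} \left(1 - i\right) e^{5 \sqrt{2} \omega \left(1 + i\right)}}{2000}
  F(ω) = 2πi·ΣRes = - \frac{\sqrt{2} i \pi \left(i \left(1 - i\right) e^{5 \sqrt{2} \omega \left(1 - i\right)} - \left(1 - i\right) e^{5 \sqrt{2} \omega \left(1 + i\right)}\right)}{1000} = \frac{\pi e^{5 \sqrt{2} \omega} \cos{\left(5 \sqrt{2} \omega + \frac{\pi}{4} \right)}}{250}

Both cases combine into a single formula in |ω|:

F(ω) = \frac{\pi e^{- 5 \sqrt{2} \left|{\omega}\right|} \sin{\left(5 \sqrt{2} \left|{\omega}\right| + \frac{\pi}{4} \right)}}{250}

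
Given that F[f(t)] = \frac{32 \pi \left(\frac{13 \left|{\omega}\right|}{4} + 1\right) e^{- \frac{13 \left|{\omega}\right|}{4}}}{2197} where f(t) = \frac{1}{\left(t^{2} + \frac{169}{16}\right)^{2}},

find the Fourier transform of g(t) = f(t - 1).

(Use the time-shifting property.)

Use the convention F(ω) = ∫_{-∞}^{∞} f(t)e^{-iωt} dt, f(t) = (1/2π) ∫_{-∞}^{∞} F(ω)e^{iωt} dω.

F[g](ω) = \frac{8 \pi \left(13 \left|{\omega}\right| + 4\right) e^{- i \omega - \frac{13 \left|{\omega}\right|}{4}}}{2197}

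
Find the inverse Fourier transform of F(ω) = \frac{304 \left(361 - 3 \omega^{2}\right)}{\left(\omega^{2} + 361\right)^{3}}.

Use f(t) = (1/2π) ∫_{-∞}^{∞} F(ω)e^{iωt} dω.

f(t) = 4 t^{2} e^{- 19 \left|{t}\right|}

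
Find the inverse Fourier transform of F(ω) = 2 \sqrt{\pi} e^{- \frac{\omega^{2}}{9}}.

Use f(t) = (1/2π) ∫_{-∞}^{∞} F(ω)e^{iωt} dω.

f(t) = 3 e^{- \frac{9 t^{2}}{4}}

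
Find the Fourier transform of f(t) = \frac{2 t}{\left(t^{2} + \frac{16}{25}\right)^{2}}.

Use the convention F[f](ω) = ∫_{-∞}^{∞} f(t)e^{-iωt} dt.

F(ω) = - \frac{5 i \pi \omega e^{- \frac{4 \left|{\omega}\right|}{5}}}{4}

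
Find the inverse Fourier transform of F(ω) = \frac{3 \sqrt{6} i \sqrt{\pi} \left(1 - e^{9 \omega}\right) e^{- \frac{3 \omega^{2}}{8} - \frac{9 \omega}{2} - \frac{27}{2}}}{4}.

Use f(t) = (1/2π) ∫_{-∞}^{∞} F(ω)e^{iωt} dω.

f(t) = 3 e^{- \frac{2 t^{2}}{3}} \sin{\left(6 t \right)}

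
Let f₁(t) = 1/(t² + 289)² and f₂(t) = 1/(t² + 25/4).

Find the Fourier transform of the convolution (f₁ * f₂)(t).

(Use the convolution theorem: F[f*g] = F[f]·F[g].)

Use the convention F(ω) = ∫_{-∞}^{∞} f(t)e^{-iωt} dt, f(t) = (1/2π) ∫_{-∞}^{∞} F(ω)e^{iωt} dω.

F[f₁*f₂](ω) = \frac{\pi^{2} \left(17 \left|{\omega}\right| + 1\right) e^{- \frac{39 \left|{\omega}\right|}{2}}}{24565}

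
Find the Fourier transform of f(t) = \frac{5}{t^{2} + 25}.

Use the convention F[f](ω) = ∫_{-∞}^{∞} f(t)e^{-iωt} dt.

F(ω) = \pi e^{- 5 \left|{\omega}\right|}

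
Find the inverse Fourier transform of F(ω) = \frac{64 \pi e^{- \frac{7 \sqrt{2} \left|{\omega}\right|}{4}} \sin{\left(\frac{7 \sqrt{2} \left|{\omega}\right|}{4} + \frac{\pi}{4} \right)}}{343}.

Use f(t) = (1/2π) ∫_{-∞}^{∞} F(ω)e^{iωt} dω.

f(t) = \frac{8}{t^{4} + \frac{2401}{16}}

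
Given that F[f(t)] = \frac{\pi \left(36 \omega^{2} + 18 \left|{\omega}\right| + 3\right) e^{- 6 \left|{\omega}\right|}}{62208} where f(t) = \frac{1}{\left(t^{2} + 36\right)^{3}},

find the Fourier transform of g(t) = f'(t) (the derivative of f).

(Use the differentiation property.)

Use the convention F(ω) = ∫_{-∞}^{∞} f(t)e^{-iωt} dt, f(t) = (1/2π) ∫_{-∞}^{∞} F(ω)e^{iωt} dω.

F[g](ω) = \frac{i \pi \omega \left(12 \omega^{2} + 6 \left|{\omega}\right| + 1\right) e^{- 6 \left|{\omega}\right|}}{20736}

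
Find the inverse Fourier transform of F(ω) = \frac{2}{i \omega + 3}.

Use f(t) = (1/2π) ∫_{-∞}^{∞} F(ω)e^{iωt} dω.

f(t) = 2 e^{- 3 t} u\left(t\right)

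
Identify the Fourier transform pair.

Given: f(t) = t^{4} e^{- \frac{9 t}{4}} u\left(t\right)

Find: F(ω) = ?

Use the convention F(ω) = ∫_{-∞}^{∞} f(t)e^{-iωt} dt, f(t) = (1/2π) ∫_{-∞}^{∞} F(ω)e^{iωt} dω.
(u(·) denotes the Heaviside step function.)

F(ω) = \frac{24576}{\left(4 i \omega + 9\right)^{5}}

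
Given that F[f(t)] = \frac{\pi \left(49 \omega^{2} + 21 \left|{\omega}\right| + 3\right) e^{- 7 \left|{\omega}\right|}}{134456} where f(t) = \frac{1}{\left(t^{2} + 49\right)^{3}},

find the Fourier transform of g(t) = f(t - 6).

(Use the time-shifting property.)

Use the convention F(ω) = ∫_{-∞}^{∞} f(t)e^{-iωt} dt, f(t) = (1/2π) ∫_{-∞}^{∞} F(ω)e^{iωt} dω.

F[g](ω) = \frac{\pi \left(49 \omega^{2} + 21 \left|{\omega}\right| + 3\right) e^{- 6 i \omega - 7 \left|{\omega}\right|}}{134456}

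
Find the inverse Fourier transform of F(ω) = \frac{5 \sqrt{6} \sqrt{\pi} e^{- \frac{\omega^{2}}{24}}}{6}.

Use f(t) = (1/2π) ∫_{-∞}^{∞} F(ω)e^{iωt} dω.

f(t) = 5 e^{- 6 t^{2}}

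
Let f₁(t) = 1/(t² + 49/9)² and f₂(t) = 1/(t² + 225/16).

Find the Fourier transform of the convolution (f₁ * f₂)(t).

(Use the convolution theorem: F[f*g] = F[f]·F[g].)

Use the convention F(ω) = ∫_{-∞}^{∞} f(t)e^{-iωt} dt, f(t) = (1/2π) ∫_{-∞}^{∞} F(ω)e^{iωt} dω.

F[f₁*f₂](ω) = \frac{6 \pi^{2} \left(7 \left|{\omega}\right| + 3\right) e^{- \frac{73 \left|{\omega}\right|}{12}}}{1715}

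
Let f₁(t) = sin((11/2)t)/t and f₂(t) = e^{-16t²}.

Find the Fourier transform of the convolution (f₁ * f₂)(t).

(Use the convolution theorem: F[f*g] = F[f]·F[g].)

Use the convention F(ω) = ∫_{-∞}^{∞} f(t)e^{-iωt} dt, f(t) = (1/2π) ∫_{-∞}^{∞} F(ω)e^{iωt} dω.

F[f₁*f₂](ω) = \begin{cases} \frac{\pi^{\frac{3}{2}} e^{- \frac{\omega^{2}}{64}}}{4} & \text{for}\: \omega > - \frac{11}{2} \wedge \omega < \frac{11}{2} \\0 & \text{otherwise} \end{cases}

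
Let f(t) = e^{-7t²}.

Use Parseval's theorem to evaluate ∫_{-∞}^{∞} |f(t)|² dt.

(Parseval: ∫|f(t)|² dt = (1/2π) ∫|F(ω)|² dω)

∫|f(t)|² dt = \frac{\sqrt{14} \sqrt{\pi}}{14}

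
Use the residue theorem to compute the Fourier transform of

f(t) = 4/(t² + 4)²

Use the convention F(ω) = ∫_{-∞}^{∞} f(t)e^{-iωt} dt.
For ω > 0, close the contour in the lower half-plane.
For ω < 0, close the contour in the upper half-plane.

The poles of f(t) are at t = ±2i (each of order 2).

Let g(z) = f(z)e^{-iωz}; for large |z| the factor e^{-iωz} decays in the lower half-plane when ω > 0 and in the upper half-plane when ω < 0.

Case ω > 0 (lower half-plane, clockwise contour ⇒ F(ω) = -2πi·ΣRes):
  Res_{z = - 2 i} g(z) = \frac{i \left(2 \omega + 1\right) e^{- 2 \omega}}{8} (pole of order 2)
  F(ω) = -2πi·ΣRes = \frac{\pi \left(2 \omega + 1\right) e^{- 2 \omega}}{4}

Case ω < 0 (upper half-plane, counterclockwise contour ⇒ F(ω) = +2πi·ΣRes):
  Res_{z = 2 i} g(z) = \frac{i \left(2 \omega - 1\right) e^{2 \omega}}{8} (pole of order 2)
  F(ω) = 2πi·ΣRes = \frac{\pi \left(1 - 2 \omega\right) e^{2 \omega}}{4}

Both cases combine into a single formula in |ω|:

F(ω) = \frac{\pi \left(2 \left|{\omega}\right| + 1\right) e^{- 2 \left|{\omega}\right|}}{4}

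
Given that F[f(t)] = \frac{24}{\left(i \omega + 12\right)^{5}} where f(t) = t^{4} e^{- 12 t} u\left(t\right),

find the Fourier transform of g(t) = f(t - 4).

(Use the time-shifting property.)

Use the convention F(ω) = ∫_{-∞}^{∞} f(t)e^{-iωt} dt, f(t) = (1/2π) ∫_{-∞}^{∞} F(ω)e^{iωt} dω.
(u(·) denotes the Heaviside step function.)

F[g](ω) = \frac{24 e^{- 4 i \omega}}{\left(i \omega + 12\right)^{5}}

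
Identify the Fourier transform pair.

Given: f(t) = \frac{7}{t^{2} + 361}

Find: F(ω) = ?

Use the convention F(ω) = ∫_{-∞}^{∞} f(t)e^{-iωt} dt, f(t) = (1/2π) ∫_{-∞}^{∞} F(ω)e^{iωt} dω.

F(ω) = \frac{7 \pi e^{- 19 \left|{\omega}\right|}}{19}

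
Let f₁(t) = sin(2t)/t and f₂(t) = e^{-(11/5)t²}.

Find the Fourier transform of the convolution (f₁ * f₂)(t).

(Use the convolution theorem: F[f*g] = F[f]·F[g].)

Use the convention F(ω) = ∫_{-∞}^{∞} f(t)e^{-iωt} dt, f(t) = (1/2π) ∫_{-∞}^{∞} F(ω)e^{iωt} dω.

F[f₁*f₂](ω) = \begin{cases} \frac{\sqrt{55} \pi^{\frac{3}{2}} e^{- \frac{5 \omega^{2}}{44}}}{11} & \text{for}\: \omega > -2 \wedge \omega < 2 \\0 & \text{otherwise} \end{cases}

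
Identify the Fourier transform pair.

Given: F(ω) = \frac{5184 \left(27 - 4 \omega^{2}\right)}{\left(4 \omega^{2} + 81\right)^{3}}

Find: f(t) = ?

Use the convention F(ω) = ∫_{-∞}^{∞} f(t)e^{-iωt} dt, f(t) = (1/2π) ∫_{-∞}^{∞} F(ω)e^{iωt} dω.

f(t) = 6 t^{2} e^{- \frac{9 \left|{t}\right|}{2}}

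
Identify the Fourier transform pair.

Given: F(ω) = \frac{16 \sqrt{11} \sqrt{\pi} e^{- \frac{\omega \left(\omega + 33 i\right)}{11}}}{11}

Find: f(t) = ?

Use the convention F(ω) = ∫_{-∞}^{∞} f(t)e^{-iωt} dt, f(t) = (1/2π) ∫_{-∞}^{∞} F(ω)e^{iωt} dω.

f(t) = 8 e^{- \frac{11 \left(t - 3\right)^{2}}{4}}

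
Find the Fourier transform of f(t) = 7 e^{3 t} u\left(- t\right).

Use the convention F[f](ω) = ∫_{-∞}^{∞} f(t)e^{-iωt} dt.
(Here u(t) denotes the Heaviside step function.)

F(ω) = - \frac{7}{i \omega - 3}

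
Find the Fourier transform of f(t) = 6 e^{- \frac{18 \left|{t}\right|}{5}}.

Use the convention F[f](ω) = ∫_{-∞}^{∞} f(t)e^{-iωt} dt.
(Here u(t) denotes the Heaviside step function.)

F(ω) = \frac{1080}{25 \omega^{2} + 324}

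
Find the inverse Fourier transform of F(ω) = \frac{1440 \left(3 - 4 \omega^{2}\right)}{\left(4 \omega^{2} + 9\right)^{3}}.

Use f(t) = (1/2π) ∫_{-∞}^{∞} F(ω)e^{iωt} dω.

f(t) = 5 t^{2} e^{- \frac{3 \left|{t}\right|}{2}}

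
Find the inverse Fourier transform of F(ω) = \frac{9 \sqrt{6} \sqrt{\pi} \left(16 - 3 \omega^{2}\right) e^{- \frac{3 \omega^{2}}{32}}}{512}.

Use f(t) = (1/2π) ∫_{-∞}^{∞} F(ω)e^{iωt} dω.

f(t) = 6 t^{2} e^{- \frac{8 t^{2}}{3}}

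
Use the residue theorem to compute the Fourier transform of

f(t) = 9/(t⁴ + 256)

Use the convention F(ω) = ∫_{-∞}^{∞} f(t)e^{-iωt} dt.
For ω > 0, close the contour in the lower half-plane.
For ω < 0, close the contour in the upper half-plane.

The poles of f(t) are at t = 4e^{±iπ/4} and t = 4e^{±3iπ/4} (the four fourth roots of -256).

Let g(z) = f(z)e^{-iωz}; for large |z| the factor e^{-iωz} decays in the lower half-plane when ω > 0 and in the upper half-plane when ω < 0.

Case ω > 0 (lower half-plane, clockwise contour ⇒ F(ω) = -2πi·ΣRes):
  Res_{z = - 2 \sqrt{2} - 2 \sqrt{2} i} g(z) = \frac{9 \sqrt{2} i \left(1 - i\right) e^{2 \sqrt{2} \omega \left(-1 + i\right)}}{512}
  Res_{z = 2 \sqrt{2} - 2 \sqrt{2} i} g(z) = \frac{9 \sqrt{2} i \left(1 + i\right) e^{- 2 \sqrt{2} \omega \left(1 + i\right)}}{512}
  F(ω) = -2πi·ΣRes = \frac{9 \sqrt{2} \pi \left(1 - i\right) \left(e^{4 \sqrt{2} i \omega} + i\right) e^{- 2 \sqrt{2} \omega \left(1 + i\right)}}{256} = \frac{9 \pi e^{- 2 \sqrt{2} \omega} \sin{\left(2 \sqrt{2} \omega + \frac{\pi}{4} \right)}}{64}

Case ω < 0 (upper half-plane, counterclockwise contour ⇒ F(ω) = +2πi·ΣRes):
  Res_{z = 2 \sqrt{2} + 2 \sqrt{2} i} g(z) = \frac{9 \sqrt{2} i \left(-1 + i\right) e^{2 \sqrt{2} \omega \left(1 - i\right)}}{512}
  Res_{z = - 2 \sqrt{2} + 2 \sqrt{2} i} g(z) = \frac{9 \sqrt{2} \left(1 - i\right) e^{2 \sqrt{2} \omega \left(1 + i\right)}}{512}
  F(ω) = 2πi·ΣRes = - \frac{9 \sqrt{2} i \pi \left(i \left(1 - i\right) e^{2 \sqrt{2} \omega \left(1 - i\right)} - \left(1 - i\right) e^{2 \sqrt{2} \omega \left(1 + i\right)}\right)}{256} = \frac{9 \pi e^{2 \sqrt{2} \omega} \cos{\left(2 \sqrt{2} \omega + \frac{\pi}{4} \right)}}{64}

Both cases combine into a single formula in |ω|:

F(ω) = \frac{9 \pi e^{- 2 \sqrt{2} \left|{\omega}\right|} \sin{\left(2 \sqrt{2} \left|{\omega}\right| + \frac{\pi}{4} \right)}}{64}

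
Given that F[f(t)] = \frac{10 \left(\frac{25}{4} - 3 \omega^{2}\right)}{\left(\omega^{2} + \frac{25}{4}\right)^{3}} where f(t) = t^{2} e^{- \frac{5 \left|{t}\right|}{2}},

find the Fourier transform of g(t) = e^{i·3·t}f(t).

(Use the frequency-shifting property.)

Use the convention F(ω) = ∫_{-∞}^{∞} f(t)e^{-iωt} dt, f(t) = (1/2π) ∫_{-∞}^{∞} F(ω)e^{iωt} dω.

F[g](ω) = \frac{160 \left(25 - 12 \left(\omega - 3\right)^{2}\right)}{\left(4 \left(\omega - 3\right)^{2} + 25\right)^{3}}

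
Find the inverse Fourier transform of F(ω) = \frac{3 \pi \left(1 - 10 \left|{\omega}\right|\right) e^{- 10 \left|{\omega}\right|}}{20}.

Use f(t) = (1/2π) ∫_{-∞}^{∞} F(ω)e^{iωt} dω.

f(t) = \frac{3 t^{2}}{\left(t^{2} + 100\right)^{2}}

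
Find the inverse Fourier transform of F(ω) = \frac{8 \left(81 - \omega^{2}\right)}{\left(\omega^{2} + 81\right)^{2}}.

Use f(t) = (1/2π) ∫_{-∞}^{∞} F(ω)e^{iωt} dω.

f(t) = 4 e^{- 9 \left|{t}\right|} \left|{t}\right|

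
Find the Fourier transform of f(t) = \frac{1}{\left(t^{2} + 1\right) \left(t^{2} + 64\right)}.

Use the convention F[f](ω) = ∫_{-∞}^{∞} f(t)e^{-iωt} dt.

F(ω) = \frac{\pi e^{- \left|{\omega}\right|}}{63} - \frac{\pi e^{- 8 \left|{\omega}\right|}}{504}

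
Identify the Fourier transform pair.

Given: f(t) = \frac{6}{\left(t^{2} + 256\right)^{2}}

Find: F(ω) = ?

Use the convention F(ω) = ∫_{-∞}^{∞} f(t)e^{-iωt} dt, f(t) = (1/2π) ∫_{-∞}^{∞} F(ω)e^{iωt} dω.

F(ω) = \frac{3 \pi \left(16 \left|{\omega}\right| + 1\right) e^{- 16 \left|{\omega}\right|}}{4096}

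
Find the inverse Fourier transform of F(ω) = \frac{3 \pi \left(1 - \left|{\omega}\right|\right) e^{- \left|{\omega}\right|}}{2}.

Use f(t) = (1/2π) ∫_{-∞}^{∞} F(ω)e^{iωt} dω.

f(t) = \frac{3 t^{2}}{\left(t^{2} + 1\right)^{2}}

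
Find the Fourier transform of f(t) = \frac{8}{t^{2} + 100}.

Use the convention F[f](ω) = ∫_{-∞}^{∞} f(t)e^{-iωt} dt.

F(ω) = \frac{4 \pi e^{- 10 \left|{\omega}\right|}}{5}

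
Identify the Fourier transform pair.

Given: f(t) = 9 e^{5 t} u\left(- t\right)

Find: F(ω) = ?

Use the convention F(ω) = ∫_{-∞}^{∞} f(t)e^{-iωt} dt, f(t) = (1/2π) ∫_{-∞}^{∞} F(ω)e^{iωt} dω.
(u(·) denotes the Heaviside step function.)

F(ω) = - \frac{9}{i \omega - 5}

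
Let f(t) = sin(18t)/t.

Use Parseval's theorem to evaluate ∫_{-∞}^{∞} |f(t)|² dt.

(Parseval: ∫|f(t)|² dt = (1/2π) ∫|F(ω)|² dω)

∫|f(t)|² dt = 18 \pi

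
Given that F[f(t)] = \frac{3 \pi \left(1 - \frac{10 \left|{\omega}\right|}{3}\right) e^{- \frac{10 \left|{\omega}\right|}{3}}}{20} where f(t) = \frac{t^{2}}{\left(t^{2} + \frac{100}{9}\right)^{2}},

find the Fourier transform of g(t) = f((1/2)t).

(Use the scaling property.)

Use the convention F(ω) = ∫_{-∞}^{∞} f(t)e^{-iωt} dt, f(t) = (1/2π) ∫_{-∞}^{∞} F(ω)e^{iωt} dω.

F[g](ω) = \frac{\pi \left(3 - 20 \left|{\omega}\right|\right) e^{- \frac{20 \left|{\omega}\right|}{3}}}{10}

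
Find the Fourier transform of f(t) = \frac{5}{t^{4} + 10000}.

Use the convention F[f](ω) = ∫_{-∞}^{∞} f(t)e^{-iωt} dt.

F(ω) = \frac{\pi e^{- 5 \sqrt{2} \left|{\omega}\right|} \sin{\left(5 \sqrt{2} \left|{\omega}\right| + \frac{\pi}{4} \right)}}{200}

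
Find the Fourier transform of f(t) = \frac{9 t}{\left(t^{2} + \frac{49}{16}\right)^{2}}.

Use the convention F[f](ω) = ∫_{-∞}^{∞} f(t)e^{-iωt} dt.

F(ω) = - \frac{18 i \pi \omega e^{- \frac{7 \left|{\omega}\right|}{4}}}{7}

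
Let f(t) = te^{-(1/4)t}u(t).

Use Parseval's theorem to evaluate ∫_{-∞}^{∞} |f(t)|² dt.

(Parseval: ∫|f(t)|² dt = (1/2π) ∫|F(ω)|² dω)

∫|f(t)|² dt = 16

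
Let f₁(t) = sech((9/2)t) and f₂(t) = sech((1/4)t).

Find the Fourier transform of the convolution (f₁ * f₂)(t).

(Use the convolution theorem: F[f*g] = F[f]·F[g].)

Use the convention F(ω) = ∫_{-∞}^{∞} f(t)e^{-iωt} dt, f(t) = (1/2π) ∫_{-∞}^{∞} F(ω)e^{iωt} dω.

F[f₁*f₂](ω) = \frac{8 \pi^{2}}{9 \cosh{\left(\frac{\pi \omega}{9} \right)} \cosh{\left(2 \pi \omega \right)}}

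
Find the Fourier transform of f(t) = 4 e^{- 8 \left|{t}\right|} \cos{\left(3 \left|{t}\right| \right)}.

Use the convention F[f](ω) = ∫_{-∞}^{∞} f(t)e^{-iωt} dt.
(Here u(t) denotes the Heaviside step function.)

F(ω) = \frac{64 \left(\omega^{2} + 73\right)}{\omega^{4} + 110 \omega^{2} + 5329}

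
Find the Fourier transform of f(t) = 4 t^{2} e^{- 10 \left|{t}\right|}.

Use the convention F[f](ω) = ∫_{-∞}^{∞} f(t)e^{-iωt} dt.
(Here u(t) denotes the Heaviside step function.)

F(ω) = \frac{160 \left(100 - 3 \omega^{2}\right)}{\left(\omega^{2} + 100\right)^{3}}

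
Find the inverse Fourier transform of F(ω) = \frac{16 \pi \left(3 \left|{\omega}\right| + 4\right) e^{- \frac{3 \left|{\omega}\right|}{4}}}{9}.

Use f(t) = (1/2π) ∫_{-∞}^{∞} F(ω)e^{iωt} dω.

f(t) = \frac{6}{\left(t^{2} + \frac{9}{16}\right)^{2}}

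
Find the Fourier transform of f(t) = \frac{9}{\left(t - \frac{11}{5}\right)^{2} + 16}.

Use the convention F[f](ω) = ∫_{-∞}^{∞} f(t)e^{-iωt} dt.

F(ω) = \frac{9 \pi e^{- \frac{11 i \omega}{5} - 4 \left|{\omega}\right|}}{4}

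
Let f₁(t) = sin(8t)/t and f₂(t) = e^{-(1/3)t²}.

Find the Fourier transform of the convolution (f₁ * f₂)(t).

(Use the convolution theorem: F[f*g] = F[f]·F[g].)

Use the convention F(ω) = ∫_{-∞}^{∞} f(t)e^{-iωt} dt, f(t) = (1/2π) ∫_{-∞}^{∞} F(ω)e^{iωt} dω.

F[f₁*f₂](ω) = \begin{cases} \sqrt{3} \pi^{\frac{3}{2}} e^{- \frac{3 \omega^{2}}{4}} & \text{for}\: \omega > -8 \wedge \omega < 8 \\0 & \text{otherwise} \end{cases}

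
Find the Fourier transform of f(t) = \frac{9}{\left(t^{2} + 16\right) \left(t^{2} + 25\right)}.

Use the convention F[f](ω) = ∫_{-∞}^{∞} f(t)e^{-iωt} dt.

F(ω) = \frac{\pi \left(5 e^{\left|{\omega}\right|} - 4\right) e^{- 5 \left|{\omega}\right|}}{20}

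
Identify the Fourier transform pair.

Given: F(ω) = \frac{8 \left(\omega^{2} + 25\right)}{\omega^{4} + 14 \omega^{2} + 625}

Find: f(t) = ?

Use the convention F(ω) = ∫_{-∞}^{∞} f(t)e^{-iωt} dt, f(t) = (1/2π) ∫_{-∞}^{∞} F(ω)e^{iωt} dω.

f(t) = e^{- 4 \left|{t}\right|} \cos{\left(3 t \right)}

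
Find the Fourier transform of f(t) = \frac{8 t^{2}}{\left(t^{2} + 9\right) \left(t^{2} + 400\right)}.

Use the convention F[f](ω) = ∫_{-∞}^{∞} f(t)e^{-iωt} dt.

F(ω) = \frac{8 \pi \left(20 - 3 e^{17 \left|{\omega}\right|}\right) e^{- 20 \left|{\omega}\right|}}{391}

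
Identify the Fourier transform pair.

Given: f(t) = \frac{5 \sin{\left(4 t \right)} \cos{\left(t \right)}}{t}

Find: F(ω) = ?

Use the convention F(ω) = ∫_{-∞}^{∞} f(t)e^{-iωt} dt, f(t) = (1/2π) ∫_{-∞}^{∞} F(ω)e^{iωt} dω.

F(ω) = \begin{cases} 5 \pi & \text{for}\: \omega > -3 \wedge \omega < 3 \\\frac{5 \pi}{2} & \text{for}\: \omega > -5 \wedge \omega < 5 \\0 & \text{otherwise} \end{cases}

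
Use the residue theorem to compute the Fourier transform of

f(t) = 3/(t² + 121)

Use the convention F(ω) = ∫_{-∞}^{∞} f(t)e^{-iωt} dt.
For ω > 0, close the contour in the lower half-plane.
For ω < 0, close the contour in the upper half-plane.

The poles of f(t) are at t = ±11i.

Let g(z) = f(z)e^{-iωz}; for large |z| the factor e^{-iωz} decays in the lower half-plane when ω > 0 and in the upper half-plane when ω < 0.

Case ω > 0 (lower half-plane, clockwise contour ⇒ F(ω) = -2πi·ΣRes):
  Res_{z = - 11 i} g(z) = \frac{3 i e^{- 11 \omega}}{22}
  F(ω) = -2πi·ΣRes = \frac{3 \pi e^{- 11 \omega}}{11}

Case ω < 0 (upper half-plane, counterclockwise contour ⇒ F(ω) = +2πi·ΣRes):
  Res_{z = 11 i} g(z) = - \frac{3 i e^{11 \omega}}{22}
  F(ω) = 2πi·ΣRes = \frac{3 \pi e^{11 \omega}}{11}

Both cases combine into a single formula in |ω|:

F(ω) = \frac{3 \pi e^{- 11 \left|{\omega}\right|}}{11}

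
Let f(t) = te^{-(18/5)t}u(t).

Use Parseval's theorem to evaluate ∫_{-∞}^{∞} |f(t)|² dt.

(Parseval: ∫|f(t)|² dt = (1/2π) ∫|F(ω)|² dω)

∫|f(t)|² dt = \frac{125}{23328}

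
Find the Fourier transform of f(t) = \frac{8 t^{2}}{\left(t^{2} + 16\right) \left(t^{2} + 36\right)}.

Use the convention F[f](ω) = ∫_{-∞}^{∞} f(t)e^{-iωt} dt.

F(ω) = \frac{4 \pi \left(3 - 2 e^{2 \left|{\omega}\right|}\right) e^{- 6 \left|{\omega}\right|}}{5}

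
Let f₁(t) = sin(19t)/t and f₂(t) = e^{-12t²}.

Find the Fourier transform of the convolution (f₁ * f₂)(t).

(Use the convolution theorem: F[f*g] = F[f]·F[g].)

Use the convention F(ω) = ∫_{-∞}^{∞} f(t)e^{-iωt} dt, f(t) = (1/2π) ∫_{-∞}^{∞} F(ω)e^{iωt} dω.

F[f₁*f₂](ω) = \begin{cases} \frac{\sqrt{3} \pi^{\frac{3}{2}} e^{- \frac{\omega^{2}}{48}}}{6} & \text{for}\: \omega > -19 \wedge \omega < 19 \\0 & \text{otherwise} \end{cases}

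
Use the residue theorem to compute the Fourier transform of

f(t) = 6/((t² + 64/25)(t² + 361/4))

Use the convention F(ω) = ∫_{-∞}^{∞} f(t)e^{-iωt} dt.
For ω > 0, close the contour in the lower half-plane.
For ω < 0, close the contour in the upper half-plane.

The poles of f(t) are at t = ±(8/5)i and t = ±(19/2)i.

Let g(z) = f(z)e^{-iωz}; for large |z| the factor e^{-iωz} decays in the lower half-plane when ω > 0 and in the upper half-plane when ω < 0.

Case ω > 0 (lower half-plane, clockwise contour ⇒ F(ω) = -2πi·ΣRes):
  Res_{z = - \frac{8 i}{5}} g(z) = \frac{125 i e^{- \frac{8 \omega}{5}}}{5846}
  Res_{z = - \frac{19 i}{2}} g(z) = - \frac{200 i e^{- \frac{19 \omega}{2}}}{55537}
  F(ω) = -2πi·ΣRes = - \frac{400 \pi e^{- \frac{19 \omega}{2}}}{55537} + \frac{125 \pi e^{- \frac{8 \omega}{5}}}{2923}

Case ω < 0 (upper half-plane, counterclockwise contour ⇒ F(ω) = +2πi·ΣRes):
  Res_{z = \frac{8 i}{5}} g(z) = - \frac{125 i e^{\frac{8 \omega}{5}}}{5846}
  Res_{z = \frac{19 i}{2}} g(z) = \frac{200 i e^{\frac{19 \omega}{2}}}{55537}
  F(ω) = 2πi·ΣRes = \frac{25 \pi \left(95 e^{\frac{8 \omega}{5}} - 16 e^{\frac{19 \omega}{2}}\right)}{55537}

Both cases combine into a single formula in |ω|:

F(ω) = - \frac{400 \pi e^{- \frac{19 \left|{\omega}\right|}{2}}}{55537} + \frac{125 \pi e^{- \frac{8 \left|{\omega}\right|}{5}}}{2923}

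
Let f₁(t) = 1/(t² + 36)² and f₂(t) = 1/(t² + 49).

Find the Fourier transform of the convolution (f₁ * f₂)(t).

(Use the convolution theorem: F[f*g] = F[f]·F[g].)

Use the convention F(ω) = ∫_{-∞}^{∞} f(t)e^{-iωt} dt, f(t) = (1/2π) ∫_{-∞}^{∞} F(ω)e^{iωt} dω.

F[f₁*f₂](ω) = \frac{\pi^{2} \left(6 \left|{\omega}\right| + 1\right) e^{- 13 \left|{\omega}\right|}}{3024}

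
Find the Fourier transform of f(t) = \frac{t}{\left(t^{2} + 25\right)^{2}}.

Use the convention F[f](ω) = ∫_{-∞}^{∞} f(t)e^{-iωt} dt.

F(ω) = - \frac{i \pi \omega e^{- 5 \left|{\omega}\right|}}{10}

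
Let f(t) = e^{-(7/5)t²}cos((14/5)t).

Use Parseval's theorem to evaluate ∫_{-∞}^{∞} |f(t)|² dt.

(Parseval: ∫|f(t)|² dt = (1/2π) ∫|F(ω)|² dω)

∫|f(t)|² dt = \frac{\sqrt{70} \sqrt{\pi} \left(1 + e^{\frac{14}{5}}\right)}{28 e^{\frac{14}{5}}}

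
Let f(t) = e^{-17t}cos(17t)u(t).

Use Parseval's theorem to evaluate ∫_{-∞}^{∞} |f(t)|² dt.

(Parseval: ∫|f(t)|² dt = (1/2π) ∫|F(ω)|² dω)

∫|f(t)|² dt = \frac{3}{136}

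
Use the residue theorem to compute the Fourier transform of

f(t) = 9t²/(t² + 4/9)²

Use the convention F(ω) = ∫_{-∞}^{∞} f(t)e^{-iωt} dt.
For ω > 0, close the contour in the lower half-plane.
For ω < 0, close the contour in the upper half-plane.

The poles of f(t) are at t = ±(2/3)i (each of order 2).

Let g(z) = f(z)e^{-iωz}; for large |z| the factor e^{-iωz} decays in the lower half-plane when ω > 0 and in the upper half-plane when ω < 0.

Case ω > 0 (lower half-plane, clockwise contour ⇒ F(ω) = -2πi·ΣRes):
  Res_{z = - \frac{2 i}{3}} g(z) = \frac{9 i \left(3 - 2 \omega\right) e^{- \frac{2 \omega}{3}}}{8} (pole of order 2)
  F(ω) = -2πi·ΣRes = \frac{9 \pi \left(3 - 2 \omega\right) e^{- \frac{2 \omega}{3}}}{4}

Case ω < 0 (upper half-plane, counterclockwise contour ⇒ F(ω) = +2πi·ΣRes):
  Res_{z = \frac{2 i}{3}} g(z) = \frac{9 i \left(- 2 \omega - 3\right) e^{\frac{2 \omega}{3}}}{8} (pole of order 2)
  F(ω) = 2πi·ΣRes = \frac{9 \pi \left(2 \omega + 3\right) e^{\frac{2 \omega}{3}}}{4}

Both cases combine into a single formula in |ω|:

F(ω) = \frac{9 \pi \left(3 - 2 \left|{\omega}\right|\right) e^{- \frac{2 \left|{\omega}\right|}{3}}}{4}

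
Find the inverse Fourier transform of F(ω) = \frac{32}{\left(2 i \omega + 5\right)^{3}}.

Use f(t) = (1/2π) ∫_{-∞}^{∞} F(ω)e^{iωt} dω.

f(t) = 2 t^{2} e^{- \frac{5 t}{2}} u\left(t\right)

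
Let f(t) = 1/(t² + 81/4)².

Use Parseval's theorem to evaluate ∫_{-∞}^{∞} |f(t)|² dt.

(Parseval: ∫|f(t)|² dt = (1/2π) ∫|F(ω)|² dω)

∫|f(t)|² dt = \frac{40 \pi}{4782969}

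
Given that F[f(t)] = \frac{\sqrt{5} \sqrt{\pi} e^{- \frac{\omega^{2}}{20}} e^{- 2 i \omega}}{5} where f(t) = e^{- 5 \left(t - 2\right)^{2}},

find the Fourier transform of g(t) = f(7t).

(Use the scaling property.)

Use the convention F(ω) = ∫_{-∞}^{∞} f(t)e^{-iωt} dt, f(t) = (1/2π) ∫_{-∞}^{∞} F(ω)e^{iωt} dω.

F[g](ω) = \frac{\sqrt{5} \sqrt{\pi} e^{- \frac{\omega \left(\omega + 280 i\right)}{980}}}{35}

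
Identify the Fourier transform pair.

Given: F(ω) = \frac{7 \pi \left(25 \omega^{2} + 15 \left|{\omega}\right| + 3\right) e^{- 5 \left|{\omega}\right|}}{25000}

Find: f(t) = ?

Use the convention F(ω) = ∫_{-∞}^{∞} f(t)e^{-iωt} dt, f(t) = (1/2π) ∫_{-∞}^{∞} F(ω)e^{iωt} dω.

f(t) = \frac{7}{\left(t^{2} + 25\right)^{3}}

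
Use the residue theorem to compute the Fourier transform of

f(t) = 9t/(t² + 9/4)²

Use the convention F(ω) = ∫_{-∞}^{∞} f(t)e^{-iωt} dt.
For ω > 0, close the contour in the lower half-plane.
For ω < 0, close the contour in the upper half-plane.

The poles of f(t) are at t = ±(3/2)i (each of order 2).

Let g(z) = f(z)e^{-iωz}; for large |z| the factor e^{-iωz} decays in the lower half-plane when ω > 0 and in the upper half-plane when ω < 0.

Case ω > 0 (lower half-plane, clockwise contour ⇒ F(ω) = -2πi·ΣRes):
  Res_{z = - \frac{3 i}{2}} g(z) = \frac{3 \omega e^{- \frac{3 \omega}{2}}}{2} (pole of order 2)
  F(ω) = -2πi·ΣRes = - 3 i \pi \omega e^{- \frac{3 \omega}{2}}

Case ω < 0 (upper half-plane, counterclockwise contour ⇒ F(ω) = +2πi·ΣRes):
  Res_{z = \frac{3 i}{2}} g(z) = - \frac{3 \omega e^{\frac{3 \omega}{2}}}{2} (pole of order 2)
  F(ω) = 2πi·ΣRes = - 3 i \pi \omega e^{\frac{3 \omega}{2}}

Both cases combine into a single formula in |ω|:

F(ω) = - 3 i \pi \omega e^{- \frac{3 \left|{\omega}\right|}{2}}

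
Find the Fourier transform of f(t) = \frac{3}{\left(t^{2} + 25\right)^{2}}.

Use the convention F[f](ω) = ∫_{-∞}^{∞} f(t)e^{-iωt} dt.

F(ω) = \frac{3 \pi \left(5 \left|{\omega}\right| + 1\right) e^{- 5 \left|{\omega}\right|}}{250}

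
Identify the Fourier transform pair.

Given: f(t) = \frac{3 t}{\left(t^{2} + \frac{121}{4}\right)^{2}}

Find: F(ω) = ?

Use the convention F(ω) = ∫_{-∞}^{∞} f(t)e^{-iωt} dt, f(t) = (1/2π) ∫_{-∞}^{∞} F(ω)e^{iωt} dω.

F(ω) = - \frac{3 i \pi \omega e^{- \frac{11 \left|{\omega}\right|}{2}}}{11}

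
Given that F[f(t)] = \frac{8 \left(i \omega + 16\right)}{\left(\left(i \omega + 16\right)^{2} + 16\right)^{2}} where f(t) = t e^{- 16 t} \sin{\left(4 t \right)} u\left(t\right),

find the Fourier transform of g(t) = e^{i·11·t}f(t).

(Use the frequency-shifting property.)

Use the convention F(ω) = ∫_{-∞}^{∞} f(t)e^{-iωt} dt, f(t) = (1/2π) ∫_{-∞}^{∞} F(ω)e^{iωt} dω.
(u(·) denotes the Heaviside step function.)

F[g](ω) = \frac{8 \left(i \left(\omega - 11\right) + 16\right)}{\left(\left(i \left(\omega - 11\right) + 16\right)^{2} + 16\right)^{2}}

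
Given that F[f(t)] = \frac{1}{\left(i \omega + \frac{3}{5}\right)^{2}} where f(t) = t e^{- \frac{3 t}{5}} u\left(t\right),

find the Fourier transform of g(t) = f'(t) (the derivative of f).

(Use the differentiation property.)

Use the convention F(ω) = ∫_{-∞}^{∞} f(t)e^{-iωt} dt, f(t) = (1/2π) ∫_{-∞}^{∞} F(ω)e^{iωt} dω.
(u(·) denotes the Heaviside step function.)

F[g](ω) = \frac{25 i \omega}{\left(5 i \omega + 3\right)^{2}}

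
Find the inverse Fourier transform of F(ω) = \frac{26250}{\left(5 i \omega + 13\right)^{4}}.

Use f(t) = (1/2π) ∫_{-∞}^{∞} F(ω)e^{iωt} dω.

f(t) = 7 t^{3} e^{- \frac{13 t}{5}} u\left(t\right)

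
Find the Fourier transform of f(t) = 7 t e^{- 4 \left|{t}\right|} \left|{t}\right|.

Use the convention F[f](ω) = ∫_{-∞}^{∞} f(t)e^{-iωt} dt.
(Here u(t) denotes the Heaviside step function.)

F(ω) = \frac{28 i \omega \left(\omega^{2} - 48\right)}{\left(\omega^{2} + 16\right)^{3}}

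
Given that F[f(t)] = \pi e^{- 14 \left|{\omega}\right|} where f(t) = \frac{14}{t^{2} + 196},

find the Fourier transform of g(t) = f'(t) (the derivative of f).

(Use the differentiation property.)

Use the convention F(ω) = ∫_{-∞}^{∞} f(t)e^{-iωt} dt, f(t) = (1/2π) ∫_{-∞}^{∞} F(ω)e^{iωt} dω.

F[g](ω) = i \pi \omega e^{- 14 \left|{\omega}\right|}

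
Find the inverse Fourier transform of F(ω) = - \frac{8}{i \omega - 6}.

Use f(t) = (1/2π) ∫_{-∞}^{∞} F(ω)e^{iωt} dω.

f(t) = 8 e^{6 t} u\left(- t\right)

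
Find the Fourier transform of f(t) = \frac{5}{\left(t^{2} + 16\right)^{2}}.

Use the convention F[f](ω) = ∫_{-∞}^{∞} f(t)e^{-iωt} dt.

F(ω) = \frac{5 \pi \left(4 \left|{\omega}\right| + 1\right) e^{- 4 \left|{\omega}\right|}}{128}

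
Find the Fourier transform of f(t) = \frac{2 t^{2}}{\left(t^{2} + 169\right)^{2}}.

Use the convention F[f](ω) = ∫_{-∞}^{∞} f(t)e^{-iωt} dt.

F(ω) = \frac{\pi \left(1 - 13 \left|{\omega}\right|\right) e^{- 13 \left|{\omega}\right|}}{13}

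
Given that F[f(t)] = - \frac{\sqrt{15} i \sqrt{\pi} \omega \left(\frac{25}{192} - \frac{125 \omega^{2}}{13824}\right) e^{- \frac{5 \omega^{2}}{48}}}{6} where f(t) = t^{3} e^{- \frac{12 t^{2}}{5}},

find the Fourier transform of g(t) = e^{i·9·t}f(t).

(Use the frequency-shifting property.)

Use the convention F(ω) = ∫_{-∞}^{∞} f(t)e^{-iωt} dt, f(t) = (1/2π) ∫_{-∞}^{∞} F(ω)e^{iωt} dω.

F[g](ω) = \frac{25 \sqrt{15} i \sqrt{\pi} \left(\omega - 9\right) \left(5 \left(\omega - 9\right)^{2} - 72\right) e^{- \frac{5 \left(\omega - 9\right)^{2}}{48}}}{82944}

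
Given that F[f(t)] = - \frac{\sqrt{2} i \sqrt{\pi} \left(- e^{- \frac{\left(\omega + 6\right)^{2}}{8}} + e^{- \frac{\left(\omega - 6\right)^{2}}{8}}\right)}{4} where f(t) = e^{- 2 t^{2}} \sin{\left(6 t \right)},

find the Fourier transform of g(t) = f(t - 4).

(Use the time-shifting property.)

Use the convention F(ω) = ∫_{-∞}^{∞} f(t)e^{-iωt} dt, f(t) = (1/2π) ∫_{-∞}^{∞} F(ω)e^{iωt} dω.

F[g](ω) = \frac{\sqrt{2} i \sqrt{\pi} \left(1 - e^{3 \omega}\right) e^{- \frac{\omega^{2}}{8} - \frac{3 \omega}{2} - 4 i \omega - \frac{9}{2}}}{4}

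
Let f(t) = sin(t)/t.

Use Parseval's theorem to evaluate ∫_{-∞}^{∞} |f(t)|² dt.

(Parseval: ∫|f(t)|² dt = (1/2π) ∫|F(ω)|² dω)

∫|f(t)|² dt = \pi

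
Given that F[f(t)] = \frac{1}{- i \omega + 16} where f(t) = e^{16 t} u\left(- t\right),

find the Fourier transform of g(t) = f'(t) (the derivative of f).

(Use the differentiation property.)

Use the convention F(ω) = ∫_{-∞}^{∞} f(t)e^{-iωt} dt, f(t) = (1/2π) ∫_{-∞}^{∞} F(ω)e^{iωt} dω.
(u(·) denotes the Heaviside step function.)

F[g](ω) = - \frac{\omega}{\omega + 16 i}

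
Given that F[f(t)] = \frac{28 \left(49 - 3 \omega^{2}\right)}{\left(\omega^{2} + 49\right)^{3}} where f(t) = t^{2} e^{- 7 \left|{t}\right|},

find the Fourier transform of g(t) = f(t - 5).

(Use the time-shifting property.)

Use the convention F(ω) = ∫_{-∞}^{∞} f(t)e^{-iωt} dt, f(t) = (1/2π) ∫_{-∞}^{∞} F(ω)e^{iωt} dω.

F[g](ω) = \frac{28 \left(49 - 3 \omega^{2}\right) e^{- 5 i \omega}}{\left(\omega^{2} + 49\right)^{3}}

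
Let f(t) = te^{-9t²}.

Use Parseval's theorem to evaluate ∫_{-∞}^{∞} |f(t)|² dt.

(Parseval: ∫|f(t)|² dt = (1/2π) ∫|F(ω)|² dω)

∫|f(t)|² dt = \frac{\sqrt{2} \sqrt{\pi}}{216}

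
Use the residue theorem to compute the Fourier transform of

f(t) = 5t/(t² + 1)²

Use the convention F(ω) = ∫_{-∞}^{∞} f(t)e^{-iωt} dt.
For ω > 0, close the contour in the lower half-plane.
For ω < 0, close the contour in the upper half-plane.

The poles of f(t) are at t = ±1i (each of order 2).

Let g(z) = f(z)e^{-iωz}; for large |z| the factor e^{-iωz} decays in the lower half-plane when ω > 0 and in the upper half-plane when ω < 0.

Case ω > 0 (lower half-plane, clockwise contour ⇒ F(ω) = -2πi·ΣRes):
  Res_{z = - i} g(z) = \frac{5 \omega e^{- \omega}}{4} (pole of order 2)
  F(ω) = -2πi·ΣRes = - \frac{5 i \pi \omega e^{- \omega}}{2}

Case ω < 0 (upper half-plane, counterclockwise contour ⇒ F(ω) = +2πi·ΣRes):
  Res_{z = i} g(z) = - \frac{5 \omega e^{\omega}}{4} (pole of order 2)
  F(ω) = 2πi·ΣRes = - \frac{5 i \pi \omega e^{\omega}}{2}

Both cases combine into a single formula in |ω|:

F(ω) = - \frac{5 i \pi \omega e^{- \left|{\omega}\right|}}{2}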